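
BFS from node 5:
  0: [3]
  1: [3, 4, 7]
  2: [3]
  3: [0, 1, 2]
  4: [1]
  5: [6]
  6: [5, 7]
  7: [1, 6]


Visit 5, enqueue [6]
Visit 6, enqueue [7]
Visit 7, enqueue [1]
Visit 1, enqueue [3, 4]
Visit 3, enqueue [0, 2]
Visit 4, enqueue []
Visit 0, enqueue []
Visit 2, enqueue []

BFS order: [5, 6, 7, 1, 3, 4, 0, 2]


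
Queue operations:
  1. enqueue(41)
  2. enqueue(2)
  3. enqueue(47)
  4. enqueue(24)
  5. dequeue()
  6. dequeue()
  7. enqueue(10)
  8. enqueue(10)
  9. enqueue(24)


enqueue(41) -> [41]
enqueue(2) -> [41, 2]
enqueue(47) -> [41, 2, 47]
enqueue(24) -> [41, 2, 47, 24]
dequeue()->41, [2, 47, 24]
dequeue()->2, [47, 24]
enqueue(10) -> [47, 24, 10]
enqueue(10) -> [47, 24, 10, 10]
enqueue(24) -> [47, 24, 10, 10, 24]

Final queue: [47, 24, 10, 10, 24]


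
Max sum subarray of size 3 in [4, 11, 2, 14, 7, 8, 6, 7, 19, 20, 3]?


[0:3]: 17
[1:4]: 27
[2:5]: 23
[3:6]: 29
[4:7]: 21
[5:8]: 21
[6:9]: 32
[7:10]: 46
[8:11]: 42

Max: 46 at [7:10]


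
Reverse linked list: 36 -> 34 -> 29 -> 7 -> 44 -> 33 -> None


Step 1: curr=36, set curr.next=prev(None) | reversed so far: 36
Step 2: curr=34, set curr.next=prev(36) | reversed so far: 34 -> 36
Step 3: curr=29, set curr.next=prev(34) | reversed so far: 29 -> 34 -> 36
Step 4: curr=7, set curr.next=prev(29) | reversed so far: 7 -> 29 -> 34 -> 36
Step 5: curr=44, set curr.next=prev(7) | reversed so far: 44 -> 7 -> 29 -> 34 -> 36
Step 6: curr=33, set curr.next=prev(44) | reversed so far: 33 -> 44 -> 7 -> 29 -> 34 -> 36

33 -> 44 -> 7 -> 29 -> 34 -> 36 -> None


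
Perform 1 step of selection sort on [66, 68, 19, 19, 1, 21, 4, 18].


Initial: [66, 68, 19, 19, 1, 21, 4, 18]
Step 1: min=1 at 4
  Swap: [1, 68, 19, 19, 66, 21, 4, 18]

After 1 step: [1, 68, 19, 19, 66, 21, 4, 18]


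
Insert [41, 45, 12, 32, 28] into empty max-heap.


Insert 41: [41]
Insert 45: [45, 41]
Insert 12: [45, 41, 12]
Insert 32: [45, 41, 12, 32]
Insert 28: [45, 41, 12, 32, 28]

Final heap: [45, 41, 12, 32, 28]


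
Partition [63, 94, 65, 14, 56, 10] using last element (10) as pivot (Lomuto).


Pivot: 10
Place pivot at 0: [10, 94, 65, 14, 56, 63]

Partitioned: [10, 94, 65, 14, 56, 63]


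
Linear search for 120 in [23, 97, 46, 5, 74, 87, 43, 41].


i=0: 23!=120
i=1: 97!=120
i=2: 46!=120
i=3: 5!=120
i=4: 74!=120
i=5: 87!=120
i=6: 43!=120
i=7: 41!=120

Not found, 8 comps


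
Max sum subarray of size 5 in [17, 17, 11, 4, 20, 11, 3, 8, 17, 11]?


[0:5]: 69
[1:6]: 63
[2:7]: 49
[3:8]: 46
[4:9]: 59
[5:10]: 50

Max: 69 at [0:5]


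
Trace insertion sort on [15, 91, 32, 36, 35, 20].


Initial: [15, 91, 32, 36, 35, 20]
Insert 91: [15, 91, 32, 36, 35, 20]
Insert 32: [15, 32, 91, 36, 35, 20]
Insert 36: [15, 32, 36, 91, 35, 20]
Insert 35: [15, 32, 35, 36, 91, 20]
Insert 20: [15, 20, 32, 35, 36, 91]

Sorted: [15, 20, 32, 35, 36, 91]


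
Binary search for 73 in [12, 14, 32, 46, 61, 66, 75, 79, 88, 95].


Step 1: lo=0, hi=9, mid=4, val=61
Step 2: lo=5, hi=9, mid=7, val=79
Step 3: lo=5, hi=6, mid=5, val=66
Step 4: lo=6, hi=6, mid=6, val=75

Not found


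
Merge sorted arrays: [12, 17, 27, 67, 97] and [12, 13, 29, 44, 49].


Take 12 from A
Take 12 from B
Take 13 from B
Take 17 from A
Take 27 from A
Take 29 from B
Take 44 from B
Take 49 from B

Merged: [12, 12, 13, 17, 27, 29, 44, 49, 67, 97]


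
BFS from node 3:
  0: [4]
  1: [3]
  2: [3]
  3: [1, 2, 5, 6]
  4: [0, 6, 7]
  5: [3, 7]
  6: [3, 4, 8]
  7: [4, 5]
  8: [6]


Visit 3, enqueue [1, 2, 5, 6]
Visit 1, enqueue []
Visit 2, enqueue []
Visit 5, enqueue [7]
Visit 6, enqueue [4, 8]
Visit 7, enqueue []
Visit 4, enqueue [0]
Visit 8, enqueue []
Visit 0, enqueue []

BFS order: [3, 1, 2, 5, 6, 7, 4, 8, 0]


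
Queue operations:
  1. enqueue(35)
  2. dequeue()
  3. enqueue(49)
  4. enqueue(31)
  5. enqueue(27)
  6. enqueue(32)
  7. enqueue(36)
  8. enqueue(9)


enqueue(35) -> [35]
dequeue()->35, []
enqueue(49) -> [49]
enqueue(31) -> [49, 31]
enqueue(27) -> [49, 31, 27]
enqueue(32) -> [49, 31, 27, 32]
enqueue(36) -> [49, 31, 27, 32, 36]
enqueue(9) -> [49, 31, 27, 32, 36, 9]

Final queue: [49, 31, 27, 32, 36, 9]


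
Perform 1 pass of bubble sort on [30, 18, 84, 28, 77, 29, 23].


Initial: [30, 18, 84, 28, 77, 29, 23]
Pass 1: [18, 30, 28, 77, 29, 23, 84] (5 swaps)

After 1 pass: [18, 30, 28, 77, 29, 23, 84]


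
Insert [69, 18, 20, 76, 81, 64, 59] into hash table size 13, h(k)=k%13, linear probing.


Insert 69: h=4 -> slot 4
Insert 18: h=5 -> slot 5
Insert 20: h=7 -> slot 7
Insert 76: h=11 -> slot 11
Insert 81: h=3 -> slot 3
Insert 64: h=12 -> slot 12
Insert 59: h=7, 1 probes -> slot 8

Table: [None, None, None, 81, 69, 18, None, 20, 59, None, None, 76, 64]


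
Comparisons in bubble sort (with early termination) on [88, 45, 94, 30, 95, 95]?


Algorithm: bubble sort (with early termination)
Input: [88, 45, 94, 30, 95, 95]
Sorted: [30, 45, 88, 94, 95, 95]

14


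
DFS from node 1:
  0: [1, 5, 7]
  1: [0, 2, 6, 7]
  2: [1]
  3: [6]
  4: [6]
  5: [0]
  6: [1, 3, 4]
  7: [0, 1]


Visit 1, push [7, 6, 2, 0]
Visit 0, push [7, 5]
Visit 5, push []
Visit 7, push []
Visit 2, push []
Visit 6, push [4, 3]
Visit 3, push []
Visit 4, push []

DFS order: [1, 0, 5, 7, 2, 6, 3, 4]


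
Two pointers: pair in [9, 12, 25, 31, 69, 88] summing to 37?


lo=0(9)+hi=5(88)=97
lo=0(9)+hi=4(69)=78
lo=0(9)+hi=3(31)=40
lo=0(9)+hi=2(25)=34
lo=1(12)+hi=2(25)=37

Yes: 12+25=37


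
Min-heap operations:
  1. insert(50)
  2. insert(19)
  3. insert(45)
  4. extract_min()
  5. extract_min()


insert(50) -> [50]
insert(19) -> [19, 50]
insert(45) -> [19, 50, 45]
extract_min()->19, [45, 50]
extract_min()->45, [50]

Final heap: [50]


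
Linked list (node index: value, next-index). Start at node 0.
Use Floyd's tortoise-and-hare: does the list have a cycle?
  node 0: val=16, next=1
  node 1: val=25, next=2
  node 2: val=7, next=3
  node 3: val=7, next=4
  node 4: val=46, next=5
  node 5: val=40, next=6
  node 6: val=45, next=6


Floyd's tortoise (slow, +1) and hare (fast, +2):
  init: slow=0, fast=0
  step 1: slow=1, fast=2
  step 2: slow=2, fast=4
  step 3: slow=3, fast=6
  step 4: slow=4, fast=6
  step 5: slow=5, fast=6
  step 6: slow=6, fast=6
  slow == fast at node 6: cycle detected

Cycle: yes


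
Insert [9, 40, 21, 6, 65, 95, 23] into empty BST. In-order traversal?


Insert 9: root
Insert 40: R from 9
Insert 21: R from 9 -> L from 40
Insert 6: L from 9
Insert 65: R from 9 -> R from 40
Insert 95: R from 9 -> R from 40 -> R from 65
Insert 23: R from 9 -> L from 40 -> R from 21

In-order: [6, 9, 21, 23, 40, 65, 95]


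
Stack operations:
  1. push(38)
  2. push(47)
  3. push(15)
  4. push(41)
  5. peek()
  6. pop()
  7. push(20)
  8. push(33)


push(38) -> [38]
push(47) -> [38, 47]
push(15) -> [38, 47, 15]
push(41) -> [38, 47, 15, 41]
peek()->41
pop()->41, [38, 47, 15]
push(20) -> [38, 47, 15, 20]
push(33) -> [38, 47, 15, 20, 33]

Final stack: [38, 47, 15, 20, 33]


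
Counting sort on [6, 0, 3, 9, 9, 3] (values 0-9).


Input: [6, 0, 3, 9, 9, 3]
Counts: [1, 0, 0, 2, 0, 0, 1, 0, 0, 2]

Sorted: [0, 3, 3, 6, 9, 9]


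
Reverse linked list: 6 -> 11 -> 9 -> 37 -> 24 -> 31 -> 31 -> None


Step 1: curr=6, set curr.next=prev(None) | reversed so far: 6
Step 2: curr=11, set curr.next=prev(6) | reversed so far: 11 -> 6
Step 3: curr=9, set curr.next=prev(11) | reversed so far: 9 -> 11 -> 6
Step 4: curr=37, set curr.next=prev(9) | reversed so far: 37 -> 9 -> 11 -> 6
Step 5: curr=24, set curr.next=prev(37) | reversed so far: 24 -> 37 -> 9 -> 11 -> 6
Step 6: curr=31, set curr.next=prev(24) | reversed so far: 31 -> 24 -> 37 -> 9 -> 11 -> 6
Step 7: curr=31, set curr.next=prev(31) | reversed so far: 31 -> 31 -> 24 -> 37 -> 9 -> 11 -> 6

31 -> 31 -> 24 -> 37 -> 9 -> 11 -> 6 -> None


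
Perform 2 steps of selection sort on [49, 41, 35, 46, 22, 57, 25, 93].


Initial: [49, 41, 35, 46, 22, 57, 25, 93]
Step 1: min=22 at 4
  Swap: [22, 41, 35, 46, 49, 57, 25, 93]
Step 2: min=25 at 6
  Swap: [22, 25, 35, 46, 49, 57, 41, 93]

After 2 steps: [22, 25, 35, 46, 49, 57, 41, 93]


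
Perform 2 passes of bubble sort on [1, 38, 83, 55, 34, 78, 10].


Initial: [1, 38, 83, 55, 34, 78, 10]
Pass 1: [1, 38, 55, 34, 78, 10, 83] (4 swaps)
Pass 2: [1, 38, 34, 55, 10, 78, 83] (2 swaps)

After 2 passes: [1, 38, 34, 55, 10, 78, 83]


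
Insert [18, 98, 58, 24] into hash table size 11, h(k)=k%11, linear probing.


Insert 18: h=7 -> slot 7
Insert 98: h=10 -> slot 10
Insert 58: h=3 -> slot 3
Insert 24: h=2 -> slot 2

Table: [None, None, 24, 58, None, None, None, 18, None, None, 98]


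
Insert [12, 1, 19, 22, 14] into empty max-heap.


Insert 12: [12]
Insert 1: [12, 1]
Insert 19: [19, 1, 12]
Insert 22: [22, 19, 12, 1]
Insert 14: [22, 19, 12, 1, 14]

Final heap: [22, 19, 12, 1, 14]


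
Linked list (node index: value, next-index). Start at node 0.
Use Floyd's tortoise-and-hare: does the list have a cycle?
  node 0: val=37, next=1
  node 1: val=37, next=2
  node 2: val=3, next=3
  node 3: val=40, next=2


Floyd's tortoise (slow, +1) and hare (fast, +2):
  init: slow=0, fast=0
  step 1: slow=1, fast=2
  step 2: slow=2, fast=2
  slow == fast at node 2: cycle detected

Cycle: yes


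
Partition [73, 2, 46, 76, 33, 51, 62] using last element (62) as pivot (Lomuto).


Pivot: 62
  2 <= 62: swap -> [2, 73, 46, 76, 33, 51, 62]
  46 <= 62: swap -> [2, 46, 73, 76, 33, 51, 62]
  33 <= 62: swap -> [2, 46, 33, 76, 73, 51, 62]
  51 <= 62: swap -> [2, 46, 33, 51, 73, 76, 62]
Place pivot at 4: [2, 46, 33, 51, 62, 76, 73]

Partitioned: [2, 46, 33, 51, 62, 76, 73]


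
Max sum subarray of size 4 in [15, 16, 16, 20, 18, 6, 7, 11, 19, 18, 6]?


[0:4]: 67
[1:5]: 70
[2:6]: 60
[3:7]: 51
[4:8]: 42
[5:9]: 43
[6:10]: 55
[7:11]: 54

Max: 70 at [1:5]


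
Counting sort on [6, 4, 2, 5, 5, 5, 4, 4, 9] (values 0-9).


Input: [6, 4, 2, 5, 5, 5, 4, 4, 9]
Counts: [0, 0, 1, 0, 3, 3, 1, 0, 0, 1]

Sorted: [2, 4, 4, 4, 5, 5, 5, 6, 9]


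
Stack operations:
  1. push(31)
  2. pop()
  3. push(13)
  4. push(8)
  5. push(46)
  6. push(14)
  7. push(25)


push(31) -> [31]
pop()->31, []
push(13) -> [13]
push(8) -> [13, 8]
push(46) -> [13, 8, 46]
push(14) -> [13, 8, 46, 14]
push(25) -> [13, 8, 46, 14, 25]

Final stack: [13, 8, 46, 14, 25]


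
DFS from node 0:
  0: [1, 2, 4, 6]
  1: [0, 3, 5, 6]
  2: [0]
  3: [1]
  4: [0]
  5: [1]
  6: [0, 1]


Visit 0, push [6, 4, 2, 1]
Visit 1, push [6, 5, 3]
Visit 3, push []
Visit 5, push []
Visit 6, push []
Visit 2, push []
Visit 4, push []

DFS order: [0, 1, 3, 5, 6, 2, 4]


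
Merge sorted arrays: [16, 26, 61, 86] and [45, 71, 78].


Take 16 from A
Take 26 from A
Take 45 from B
Take 61 from A
Take 71 from B
Take 78 from B

Merged: [16, 26, 45, 61, 71, 78, 86]


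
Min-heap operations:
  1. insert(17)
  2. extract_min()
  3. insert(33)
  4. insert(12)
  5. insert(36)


insert(17) -> [17]
extract_min()->17, []
insert(33) -> [33]
insert(12) -> [12, 33]
insert(36) -> [12, 33, 36]

Final heap: [12, 33, 36]


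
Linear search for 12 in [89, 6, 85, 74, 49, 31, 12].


i=0: 89!=12
i=1: 6!=12
i=2: 85!=12
i=3: 74!=12
i=4: 49!=12
i=5: 31!=12
i=6: 12==12 found!

Found at 6, 7 comps


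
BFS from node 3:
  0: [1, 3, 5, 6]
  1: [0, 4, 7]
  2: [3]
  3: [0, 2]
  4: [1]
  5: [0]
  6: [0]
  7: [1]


Visit 3, enqueue [0, 2]
Visit 0, enqueue [1, 5, 6]
Visit 2, enqueue []
Visit 1, enqueue [4, 7]
Visit 5, enqueue []
Visit 6, enqueue []
Visit 4, enqueue []
Visit 7, enqueue []

BFS order: [3, 0, 2, 1, 5, 6, 4, 7]


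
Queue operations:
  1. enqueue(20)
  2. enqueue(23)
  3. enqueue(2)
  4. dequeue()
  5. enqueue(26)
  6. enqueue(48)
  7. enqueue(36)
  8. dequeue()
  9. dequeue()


enqueue(20) -> [20]
enqueue(23) -> [20, 23]
enqueue(2) -> [20, 23, 2]
dequeue()->20, [23, 2]
enqueue(26) -> [23, 2, 26]
enqueue(48) -> [23, 2, 26, 48]
enqueue(36) -> [23, 2, 26, 48, 36]
dequeue()->23, [2, 26, 48, 36]
dequeue()->2, [26, 48, 36]

Final queue: [26, 48, 36]


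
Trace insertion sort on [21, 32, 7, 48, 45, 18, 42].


Initial: [21, 32, 7, 48, 45, 18, 42]
Insert 32: [21, 32, 7, 48, 45, 18, 42]
Insert 7: [7, 21, 32, 48, 45, 18, 42]
Insert 48: [7, 21, 32, 48, 45, 18, 42]
Insert 45: [7, 21, 32, 45, 48, 18, 42]
Insert 18: [7, 18, 21, 32, 45, 48, 42]
Insert 42: [7, 18, 21, 32, 42, 45, 48]

Sorted: [7, 18, 21, 32, 42, 45, 48]


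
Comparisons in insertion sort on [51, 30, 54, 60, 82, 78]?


Algorithm: insertion sort
Input: [51, 30, 54, 60, 82, 78]
Sorted: [30, 51, 54, 60, 78, 82]

6


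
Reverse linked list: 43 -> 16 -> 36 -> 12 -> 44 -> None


Step 1: curr=43, set curr.next=prev(None) | reversed so far: 43
Step 2: curr=16, set curr.next=prev(43) | reversed so far: 16 -> 43
Step 3: curr=36, set curr.next=prev(16) | reversed so far: 36 -> 16 -> 43
Step 4: curr=12, set curr.next=prev(36) | reversed so far: 12 -> 36 -> 16 -> 43
Step 5: curr=44, set curr.next=prev(12) | reversed so far: 44 -> 12 -> 36 -> 16 -> 43

44 -> 12 -> 36 -> 16 -> 43 -> None


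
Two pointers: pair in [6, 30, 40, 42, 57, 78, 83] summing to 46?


lo=0(6)+hi=6(83)=89
lo=0(6)+hi=5(78)=84
lo=0(6)+hi=4(57)=63
lo=0(6)+hi=3(42)=48
lo=0(6)+hi=2(40)=46

Yes: 6+40=46


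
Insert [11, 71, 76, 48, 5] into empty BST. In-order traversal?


Insert 11: root
Insert 71: R from 11
Insert 76: R from 11 -> R from 71
Insert 48: R from 11 -> L from 71
Insert 5: L from 11

In-order: [5, 11, 48, 71, 76]


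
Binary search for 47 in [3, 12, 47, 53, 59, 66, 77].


Step 1: lo=0, hi=6, mid=3, val=53
Step 2: lo=0, hi=2, mid=1, val=12
Step 3: lo=2, hi=2, mid=2, val=47

Found at index 2


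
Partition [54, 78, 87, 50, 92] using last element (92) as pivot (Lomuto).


Pivot: 92
  54 <= 92: advance i (no swap)
  78 <= 92: advance i (no swap)
  87 <= 92: advance i (no swap)
  50 <= 92: advance i (no swap)
Place pivot at 4: [54, 78, 87, 50, 92]

Partitioned: [54, 78, 87, 50, 92]


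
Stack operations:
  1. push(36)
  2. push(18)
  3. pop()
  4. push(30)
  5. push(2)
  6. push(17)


push(36) -> [36]
push(18) -> [36, 18]
pop()->18, [36]
push(30) -> [36, 30]
push(2) -> [36, 30, 2]
push(17) -> [36, 30, 2, 17]

Final stack: [36, 30, 2, 17]


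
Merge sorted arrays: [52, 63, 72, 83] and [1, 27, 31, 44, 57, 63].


Take 1 from B
Take 27 from B
Take 31 from B
Take 44 from B
Take 52 from A
Take 57 from B
Take 63 from A
Take 63 from B

Merged: [1, 27, 31, 44, 52, 57, 63, 63, 72, 83]


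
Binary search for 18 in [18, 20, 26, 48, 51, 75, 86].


Step 1: lo=0, hi=6, mid=3, val=48
Step 2: lo=0, hi=2, mid=1, val=20
Step 3: lo=0, hi=0, mid=0, val=18

Found at index 0


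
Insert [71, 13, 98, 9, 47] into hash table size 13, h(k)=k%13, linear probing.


Insert 71: h=6 -> slot 6
Insert 13: h=0 -> slot 0
Insert 98: h=7 -> slot 7
Insert 9: h=9 -> slot 9
Insert 47: h=8 -> slot 8

Table: [13, None, None, None, None, None, 71, 98, 47, 9, None, None, None]


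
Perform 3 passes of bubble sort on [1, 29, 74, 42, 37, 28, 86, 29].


Initial: [1, 29, 74, 42, 37, 28, 86, 29]
Pass 1: [1, 29, 42, 37, 28, 74, 29, 86] (4 swaps)
Pass 2: [1, 29, 37, 28, 42, 29, 74, 86] (3 swaps)
Pass 3: [1, 29, 28, 37, 29, 42, 74, 86] (2 swaps)

After 3 passes: [1, 29, 28, 37, 29, 42, 74, 86]


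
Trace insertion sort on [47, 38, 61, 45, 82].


Initial: [47, 38, 61, 45, 82]
Insert 38: [38, 47, 61, 45, 82]
Insert 61: [38, 47, 61, 45, 82]
Insert 45: [38, 45, 47, 61, 82]
Insert 82: [38, 45, 47, 61, 82]

Sorted: [38, 45, 47, 61, 82]


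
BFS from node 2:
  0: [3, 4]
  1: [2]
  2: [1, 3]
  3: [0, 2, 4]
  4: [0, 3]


Visit 2, enqueue [1, 3]
Visit 1, enqueue []
Visit 3, enqueue [0, 4]
Visit 0, enqueue []
Visit 4, enqueue []

BFS order: [2, 1, 3, 0, 4]


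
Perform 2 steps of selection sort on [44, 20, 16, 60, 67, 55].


Initial: [44, 20, 16, 60, 67, 55]
Step 1: min=16 at 2
  Swap: [16, 20, 44, 60, 67, 55]
Step 2: min=20 at 1
  Swap: [16, 20, 44, 60, 67, 55]

After 2 steps: [16, 20, 44, 60, 67, 55]


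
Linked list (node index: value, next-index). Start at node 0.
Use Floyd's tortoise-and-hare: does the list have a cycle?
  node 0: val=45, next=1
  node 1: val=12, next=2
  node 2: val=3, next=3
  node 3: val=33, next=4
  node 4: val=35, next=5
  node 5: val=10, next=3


Floyd's tortoise (slow, +1) and hare (fast, +2):
  init: slow=0, fast=0
  step 1: slow=1, fast=2
  step 2: slow=2, fast=4
  step 3: slow=3, fast=3
  slow == fast at node 3: cycle detected

Cycle: yes


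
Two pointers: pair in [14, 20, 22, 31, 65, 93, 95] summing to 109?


lo=0(14)+hi=6(95)=109

Yes: 14+95=109


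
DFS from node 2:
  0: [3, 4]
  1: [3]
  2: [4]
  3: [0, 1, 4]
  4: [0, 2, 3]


Visit 2, push [4]
Visit 4, push [3, 0]
Visit 0, push [3]
Visit 3, push [1]
Visit 1, push []

DFS order: [2, 4, 0, 3, 1]


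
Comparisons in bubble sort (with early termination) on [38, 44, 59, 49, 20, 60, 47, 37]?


Algorithm: bubble sort (with early termination)
Input: [38, 44, 59, 49, 20, 60, 47, 37]
Sorted: [20, 37, 38, 44, 47, 49, 59, 60]

28


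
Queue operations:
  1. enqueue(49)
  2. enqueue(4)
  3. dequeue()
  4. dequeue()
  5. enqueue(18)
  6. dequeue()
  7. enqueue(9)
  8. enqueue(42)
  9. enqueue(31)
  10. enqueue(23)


enqueue(49) -> [49]
enqueue(4) -> [49, 4]
dequeue()->49, [4]
dequeue()->4, []
enqueue(18) -> [18]
dequeue()->18, []
enqueue(9) -> [9]
enqueue(42) -> [9, 42]
enqueue(31) -> [9, 42, 31]
enqueue(23) -> [9, 42, 31, 23]

Final queue: [9, 42, 31, 23]


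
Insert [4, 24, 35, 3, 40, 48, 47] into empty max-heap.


Insert 4: [4]
Insert 24: [24, 4]
Insert 35: [35, 4, 24]
Insert 3: [35, 4, 24, 3]
Insert 40: [40, 35, 24, 3, 4]
Insert 48: [48, 35, 40, 3, 4, 24]
Insert 47: [48, 35, 47, 3, 4, 24, 40]

Final heap: [48, 35, 47, 3, 4, 24, 40]


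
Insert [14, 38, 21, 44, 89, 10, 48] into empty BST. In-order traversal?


Insert 14: root
Insert 38: R from 14
Insert 21: R from 14 -> L from 38
Insert 44: R from 14 -> R from 38
Insert 89: R from 14 -> R from 38 -> R from 44
Insert 10: L from 14
Insert 48: R from 14 -> R from 38 -> R from 44 -> L from 89

In-order: [10, 14, 21, 38, 44, 48, 89]


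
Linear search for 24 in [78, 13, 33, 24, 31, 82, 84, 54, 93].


i=0: 78!=24
i=1: 13!=24
i=2: 33!=24
i=3: 24==24 found!

Found at 3, 4 comps


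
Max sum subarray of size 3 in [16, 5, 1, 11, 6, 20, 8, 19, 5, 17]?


[0:3]: 22
[1:4]: 17
[2:5]: 18
[3:6]: 37
[4:7]: 34
[5:8]: 47
[6:9]: 32
[7:10]: 41

Max: 47 at [5:8]


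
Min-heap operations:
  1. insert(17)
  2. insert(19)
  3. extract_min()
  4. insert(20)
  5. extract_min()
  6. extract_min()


insert(17) -> [17]
insert(19) -> [17, 19]
extract_min()->17, [19]
insert(20) -> [19, 20]
extract_min()->19, [20]
extract_min()->20, []

Final heap: []


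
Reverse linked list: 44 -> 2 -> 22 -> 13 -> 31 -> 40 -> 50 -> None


Step 1: curr=44, set curr.next=prev(None) | reversed so far: 44
Step 2: curr=2, set curr.next=prev(44) | reversed so far: 2 -> 44
Step 3: curr=22, set curr.next=prev(2) | reversed so far: 22 -> 2 -> 44
Step 4: curr=13, set curr.next=prev(22) | reversed so far: 13 -> 22 -> 2 -> 44
Step 5: curr=31, set curr.next=prev(13) | reversed so far: 31 -> 13 -> 22 -> 2 -> 44
Step 6: curr=40, set curr.next=prev(31) | reversed so far: 40 -> 31 -> 13 -> 22 -> 2 -> 44
Step 7: curr=50, set curr.next=prev(40) | reversed so far: 50 -> 40 -> 31 -> 13 -> 22 -> 2 -> 44

50 -> 40 -> 31 -> 13 -> 22 -> 2 -> 44 -> None


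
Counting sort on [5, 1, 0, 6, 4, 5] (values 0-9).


Input: [5, 1, 0, 6, 4, 5]
Counts: [1, 1, 0, 0, 1, 2, 1, 0, 0, 0]

Sorted: [0, 1, 4, 5, 5, 6]


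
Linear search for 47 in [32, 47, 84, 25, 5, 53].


i=0: 32!=47
i=1: 47==47 found!

Found at 1, 2 comps


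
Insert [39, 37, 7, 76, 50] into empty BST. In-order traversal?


Insert 39: root
Insert 37: L from 39
Insert 7: L from 39 -> L from 37
Insert 76: R from 39
Insert 50: R from 39 -> L from 76

In-order: [7, 37, 39, 50, 76]


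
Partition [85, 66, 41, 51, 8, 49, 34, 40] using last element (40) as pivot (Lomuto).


Pivot: 40
  8 <= 40: swap -> [8, 66, 41, 51, 85, 49, 34, 40]
  34 <= 40: swap -> [8, 34, 41, 51, 85, 49, 66, 40]
Place pivot at 2: [8, 34, 40, 51, 85, 49, 66, 41]

Partitioned: [8, 34, 40, 51, 85, 49, 66, 41]


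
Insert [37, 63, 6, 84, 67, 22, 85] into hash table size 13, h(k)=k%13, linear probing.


Insert 37: h=11 -> slot 11
Insert 63: h=11, 1 probes -> slot 12
Insert 6: h=6 -> slot 6
Insert 84: h=6, 1 probes -> slot 7
Insert 67: h=2 -> slot 2
Insert 22: h=9 -> slot 9
Insert 85: h=7, 1 probes -> slot 8

Table: [None, None, 67, None, None, None, 6, 84, 85, 22, None, 37, 63]


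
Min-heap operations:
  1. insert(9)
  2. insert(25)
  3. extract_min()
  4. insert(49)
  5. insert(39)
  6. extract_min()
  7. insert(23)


insert(9) -> [9]
insert(25) -> [9, 25]
extract_min()->9, [25]
insert(49) -> [25, 49]
insert(39) -> [25, 49, 39]
extract_min()->25, [39, 49]
insert(23) -> [23, 49, 39]

Final heap: [23, 49, 39]


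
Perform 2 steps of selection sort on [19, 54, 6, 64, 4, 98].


Initial: [19, 54, 6, 64, 4, 98]
Step 1: min=4 at 4
  Swap: [4, 54, 6, 64, 19, 98]
Step 2: min=6 at 2
  Swap: [4, 6, 54, 64, 19, 98]

After 2 steps: [4, 6, 54, 64, 19, 98]


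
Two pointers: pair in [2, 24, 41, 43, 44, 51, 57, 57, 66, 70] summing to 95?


lo=0(2)+hi=9(70)=72
lo=1(24)+hi=9(70)=94
lo=2(41)+hi=9(70)=111
lo=2(41)+hi=8(66)=107
lo=2(41)+hi=7(57)=98
lo=2(41)+hi=6(57)=98
lo=2(41)+hi=5(51)=92
lo=3(43)+hi=5(51)=94
lo=4(44)+hi=5(51)=95

Yes: 44+51=95


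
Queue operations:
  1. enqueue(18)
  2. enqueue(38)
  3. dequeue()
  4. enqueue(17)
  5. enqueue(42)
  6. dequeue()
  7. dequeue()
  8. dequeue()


enqueue(18) -> [18]
enqueue(38) -> [18, 38]
dequeue()->18, [38]
enqueue(17) -> [38, 17]
enqueue(42) -> [38, 17, 42]
dequeue()->38, [17, 42]
dequeue()->17, [42]
dequeue()->42, []

Final queue: []


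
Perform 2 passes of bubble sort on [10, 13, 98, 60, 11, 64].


Initial: [10, 13, 98, 60, 11, 64]
Pass 1: [10, 13, 60, 11, 64, 98] (3 swaps)
Pass 2: [10, 13, 11, 60, 64, 98] (1 swaps)

After 2 passes: [10, 13, 11, 60, 64, 98]


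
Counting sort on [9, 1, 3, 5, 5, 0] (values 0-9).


Input: [9, 1, 3, 5, 5, 0]
Counts: [1, 1, 0, 1, 0, 2, 0, 0, 0, 1]

Sorted: [0, 1, 3, 5, 5, 9]


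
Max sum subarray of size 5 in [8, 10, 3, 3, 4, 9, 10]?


[0:5]: 28
[1:6]: 29
[2:7]: 29

Max: 29 at [1:6]


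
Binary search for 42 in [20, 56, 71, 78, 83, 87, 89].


Step 1: lo=0, hi=6, mid=3, val=78
Step 2: lo=0, hi=2, mid=1, val=56
Step 3: lo=0, hi=0, mid=0, val=20

Not found


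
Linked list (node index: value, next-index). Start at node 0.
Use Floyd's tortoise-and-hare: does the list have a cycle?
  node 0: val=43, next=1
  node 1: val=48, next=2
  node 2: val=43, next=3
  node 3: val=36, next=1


Floyd's tortoise (slow, +1) and hare (fast, +2):
  init: slow=0, fast=0
  step 1: slow=1, fast=2
  step 2: slow=2, fast=1
  step 3: slow=3, fast=3
  slow == fast at node 3: cycle detected

Cycle: yes


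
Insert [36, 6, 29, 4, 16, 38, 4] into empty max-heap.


Insert 36: [36]
Insert 6: [36, 6]
Insert 29: [36, 6, 29]
Insert 4: [36, 6, 29, 4]
Insert 16: [36, 16, 29, 4, 6]
Insert 38: [38, 16, 36, 4, 6, 29]
Insert 4: [38, 16, 36, 4, 6, 29, 4]

Final heap: [38, 16, 36, 4, 6, 29, 4]


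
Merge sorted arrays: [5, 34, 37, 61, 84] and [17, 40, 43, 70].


Take 5 from A
Take 17 from B
Take 34 from A
Take 37 from A
Take 40 from B
Take 43 from B
Take 61 from A
Take 70 from B

Merged: [5, 17, 34, 37, 40, 43, 61, 70, 84]


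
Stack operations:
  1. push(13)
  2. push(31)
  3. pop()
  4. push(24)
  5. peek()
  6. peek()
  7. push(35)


push(13) -> [13]
push(31) -> [13, 31]
pop()->31, [13]
push(24) -> [13, 24]
peek()->24
peek()->24
push(35) -> [13, 24, 35]

Final stack: [13, 24, 35]


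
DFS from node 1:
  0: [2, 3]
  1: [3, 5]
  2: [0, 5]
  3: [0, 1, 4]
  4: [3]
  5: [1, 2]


Visit 1, push [5, 3]
Visit 3, push [4, 0]
Visit 0, push [2]
Visit 2, push [5]
Visit 5, push []
Visit 4, push []

DFS order: [1, 3, 0, 2, 5, 4]


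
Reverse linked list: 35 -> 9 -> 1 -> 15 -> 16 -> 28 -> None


Step 1: curr=35, set curr.next=prev(None) | reversed so far: 35
Step 2: curr=9, set curr.next=prev(35) | reversed so far: 9 -> 35
Step 3: curr=1, set curr.next=prev(9) | reversed so far: 1 -> 9 -> 35
Step 4: curr=15, set curr.next=prev(1) | reversed so far: 15 -> 1 -> 9 -> 35
Step 5: curr=16, set curr.next=prev(15) | reversed so far: 16 -> 15 -> 1 -> 9 -> 35
Step 6: curr=28, set curr.next=prev(16) | reversed so far: 28 -> 16 -> 15 -> 1 -> 9 -> 35

28 -> 16 -> 15 -> 1 -> 9 -> 35 -> None


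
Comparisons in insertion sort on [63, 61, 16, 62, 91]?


Algorithm: insertion sort
Input: [63, 61, 16, 62, 91]
Sorted: [16, 61, 62, 63, 91]

6


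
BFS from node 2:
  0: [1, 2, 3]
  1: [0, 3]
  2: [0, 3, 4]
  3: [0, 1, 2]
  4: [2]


Visit 2, enqueue [0, 3, 4]
Visit 0, enqueue [1]
Visit 3, enqueue []
Visit 4, enqueue []
Visit 1, enqueue []

BFS order: [2, 0, 3, 4, 1]


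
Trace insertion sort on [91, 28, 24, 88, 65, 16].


Initial: [91, 28, 24, 88, 65, 16]
Insert 28: [28, 91, 24, 88, 65, 16]
Insert 24: [24, 28, 91, 88, 65, 16]
Insert 88: [24, 28, 88, 91, 65, 16]
Insert 65: [24, 28, 65, 88, 91, 16]
Insert 16: [16, 24, 28, 65, 88, 91]

Sorted: [16, 24, 28, 65, 88, 91]


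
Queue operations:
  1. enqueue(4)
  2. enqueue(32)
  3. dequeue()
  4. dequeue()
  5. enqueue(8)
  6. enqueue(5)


enqueue(4) -> [4]
enqueue(32) -> [4, 32]
dequeue()->4, [32]
dequeue()->32, []
enqueue(8) -> [8]
enqueue(5) -> [8, 5]

Final queue: [8, 5]


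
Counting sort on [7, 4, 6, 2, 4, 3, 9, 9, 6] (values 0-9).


Input: [7, 4, 6, 2, 4, 3, 9, 9, 6]
Counts: [0, 0, 1, 1, 2, 0, 2, 1, 0, 2]

Sorted: [2, 3, 4, 4, 6, 6, 7, 9, 9]


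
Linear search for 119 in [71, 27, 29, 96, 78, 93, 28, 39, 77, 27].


i=0: 71!=119
i=1: 27!=119
i=2: 29!=119
i=3: 96!=119
i=4: 78!=119
i=5: 93!=119
i=6: 28!=119
i=7: 39!=119
i=8: 77!=119
i=9: 27!=119

Not found, 10 comps


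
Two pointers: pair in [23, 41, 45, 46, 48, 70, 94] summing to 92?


lo=0(23)+hi=6(94)=117
lo=0(23)+hi=5(70)=93
lo=0(23)+hi=4(48)=71
lo=1(41)+hi=4(48)=89
lo=2(45)+hi=4(48)=93
lo=2(45)+hi=3(46)=91

No pair found


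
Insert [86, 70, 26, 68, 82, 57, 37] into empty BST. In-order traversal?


Insert 86: root
Insert 70: L from 86
Insert 26: L from 86 -> L from 70
Insert 68: L from 86 -> L from 70 -> R from 26
Insert 82: L from 86 -> R from 70
Insert 57: L from 86 -> L from 70 -> R from 26 -> L from 68
Insert 37: L from 86 -> L from 70 -> R from 26 -> L from 68 -> L from 57

In-order: [26, 37, 57, 68, 70, 82, 86]


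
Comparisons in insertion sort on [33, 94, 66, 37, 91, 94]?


Algorithm: insertion sort
Input: [33, 94, 66, 37, 91, 94]
Sorted: [33, 37, 66, 91, 94, 94]

9


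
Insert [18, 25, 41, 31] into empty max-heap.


Insert 18: [18]
Insert 25: [25, 18]
Insert 41: [41, 18, 25]
Insert 31: [41, 31, 25, 18]

Final heap: [41, 31, 25, 18]


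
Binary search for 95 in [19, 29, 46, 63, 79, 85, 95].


Step 1: lo=0, hi=6, mid=3, val=63
Step 2: lo=4, hi=6, mid=5, val=85
Step 3: lo=6, hi=6, mid=6, val=95

Found at index 6


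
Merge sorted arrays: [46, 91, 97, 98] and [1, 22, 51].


Take 1 from B
Take 22 from B
Take 46 from A
Take 51 from B

Merged: [1, 22, 46, 51, 91, 97, 98]


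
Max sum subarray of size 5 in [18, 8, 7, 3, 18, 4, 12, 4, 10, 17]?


[0:5]: 54
[1:6]: 40
[2:7]: 44
[3:8]: 41
[4:9]: 48
[5:10]: 47

Max: 54 at [0:5]


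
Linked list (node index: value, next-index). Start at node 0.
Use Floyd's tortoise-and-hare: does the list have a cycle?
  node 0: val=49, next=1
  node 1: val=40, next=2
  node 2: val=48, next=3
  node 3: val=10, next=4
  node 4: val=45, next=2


Floyd's tortoise (slow, +1) and hare (fast, +2):
  init: slow=0, fast=0
  step 1: slow=1, fast=2
  step 2: slow=2, fast=4
  step 3: slow=3, fast=3
  slow == fast at node 3: cycle detected

Cycle: yes


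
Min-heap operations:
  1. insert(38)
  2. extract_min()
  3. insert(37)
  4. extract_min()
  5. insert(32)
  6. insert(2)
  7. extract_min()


insert(38) -> [38]
extract_min()->38, []
insert(37) -> [37]
extract_min()->37, []
insert(32) -> [32]
insert(2) -> [2, 32]
extract_min()->2, [32]

Final heap: [32]


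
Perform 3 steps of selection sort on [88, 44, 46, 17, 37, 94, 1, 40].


Initial: [88, 44, 46, 17, 37, 94, 1, 40]
Step 1: min=1 at 6
  Swap: [1, 44, 46, 17, 37, 94, 88, 40]
Step 2: min=17 at 3
  Swap: [1, 17, 46, 44, 37, 94, 88, 40]
Step 3: min=37 at 4
  Swap: [1, 17, 37, 44, 46, 94, 88, 40]

After 3 steps: [1, 17, 37, 44, 46, 94, 88, 40]


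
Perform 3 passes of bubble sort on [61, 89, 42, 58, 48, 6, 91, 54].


Initial: [61, 89, 42, 58, 48, 6, 91, 54]
Pass 1: [61, 42, 58, 48, 6, 89, 54, 91] (5 swaps)
Pass 2: [42, 58, 48, 6, 61, 54, 89, 91] (5 swaps)
Pass 3: [42, 48, 6, 58, 54, 61, 89, 91] (3 swaps)

After 3 passes: [42, 48, 6, 58, 54, 61, 89, 91]


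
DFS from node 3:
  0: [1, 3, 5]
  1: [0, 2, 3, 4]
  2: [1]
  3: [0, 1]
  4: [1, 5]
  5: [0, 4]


Visit 3, push [1, 0]
Visit 0, push [5, 1]
Visit 1, push [4, 2]
Visit 2, push []
Visit 4, push [5]
Visit 5, push []

DFS order: [3, 0, 1, 2, 4, 5]


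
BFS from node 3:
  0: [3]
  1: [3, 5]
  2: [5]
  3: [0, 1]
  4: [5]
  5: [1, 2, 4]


Visit 3, enqueue [0, 1]
Visit 0, enqueue []
Visit 1, enqueue [5]
Visit 5, enqueue [2, 4]
Visit 2, enqueue []
Visit 4, enqueue []

BFS order: [3, 0, 1, 5, 2, 4]


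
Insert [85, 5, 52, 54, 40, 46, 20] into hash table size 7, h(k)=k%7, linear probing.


Insert 85: h=1 -> slot 1
Insert 5: h=5 -> slot 5
Insert 52: h=3 -> slot 3
Insert 54: h=5, 1 probes -> slot 6
Insert 40: h=5, 2 probes -> slot 0
Insert 46: h=4 -> slot 4
Insert 20: h=6, 3 probes -> slot 2

Table: [40, 85, 20, 52, 46, 5, 54]


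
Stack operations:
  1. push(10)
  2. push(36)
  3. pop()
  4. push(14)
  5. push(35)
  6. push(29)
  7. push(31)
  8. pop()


push(10) -> [10]
push(36) -> [10, 36]
pop()->36, [10]
push(14) -> [10, 14]
push(35) -> [10, 14, 35]
push(29) -> [10, 14, 35, 29]
push(31) -> [10, 14, 35, 29, 31]
pop()->31, [10, 14, 35, 29]

Final stack: [10, 14, 35, 29]


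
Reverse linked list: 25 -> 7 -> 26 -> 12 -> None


Step 1: curr=25, set curr.next=prev(None) | reversed so far: 25
Step 2: curr=7, set curr.next=prev(25) | reversed so far: 7 -> 25
Step 3: curr=26, set curr.next=prev(7) | reversed so far: 26 -> 7 -> 25
Step 4: curr=12, set curr.next=prev(26) | reversed so far: 12 -> 26 -> 7 -> 25

12 -> 26 -> 7 -> 25 -> None


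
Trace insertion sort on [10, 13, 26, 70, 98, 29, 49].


Initial: [10, 13, 26, 70, 98, 29, 49]
Insert 13: [10, 13, 26, 70, 98, 29, 49]
Insert 26: [10, 13, 26, 70, 98, 29, 49]
Insert 70: [10, 13, 26, 70, 98, 29, 49]
Insert 98: [10, 13, 26, 70, 98, 29, 49]
Insert 29: [10, 13, 26, 29, 70, 98, 49]
Insert 49: [10, 13, 26, 29, 49, 70, 98]

Sorted: [10, 13, 26, 29, 49, 70, 98]


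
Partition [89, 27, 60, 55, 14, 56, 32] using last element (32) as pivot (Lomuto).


Pivot: 32
  27 <= 32: swap -> [27, 89, 60, 55, 14, 56, 32]
  14 <= 32: swap -> [27, 14, 60, 55, 89, 56, 32]
Place pivot at 2: [27, 14, 32, 55, 89, 56, 60]

Partitioned: [27, 14, 32, 55, 89, 56, 60]


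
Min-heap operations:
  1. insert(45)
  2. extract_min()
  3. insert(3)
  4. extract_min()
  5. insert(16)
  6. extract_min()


insert(45) -> [45]
extract_min()->45, []
insert(3) -> [3]
extract_min()->3, []
insert(16) -> [16]
extract_min()->16, []

Final heap: []


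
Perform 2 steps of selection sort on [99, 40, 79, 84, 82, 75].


Initial: [99, 40, 79, 84, 82, 75]
Step 1: min=40 at 1
  Swap: [40, 99, 79, 84, 82, 75]
Step 2: min=75 at 5
  Swap: [40, 75, 79, 84, 82, 99]

After 2 steps: [40, 75, 79, 84, 82, 99]


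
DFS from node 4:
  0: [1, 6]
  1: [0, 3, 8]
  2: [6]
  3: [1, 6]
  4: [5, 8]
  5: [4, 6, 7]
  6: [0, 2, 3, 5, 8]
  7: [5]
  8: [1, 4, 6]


Visit 4, push [8, 5]
Visit 5, push [7, 6]
Visit 6, push [8, 3, 2, 0]
Visit 0, push [1]
Visit 1, push [8, 3]
Visit 3, push []
Visit 8, push []
Visit 2, push []
Visit 7, push []

DFS order: [4, 5, 6, 0, 1, 3, 8, 2, 7]


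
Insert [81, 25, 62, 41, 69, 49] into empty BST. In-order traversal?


Insert 81: root
Insert 25: L from 81
Insert 62: L from 81 -> R from 25
Insert 41: L from 81 -> R from 25 -> L from 62
Insert 69: L from 81 -> R from 25 -> R from 62
Insert 49: L from 81 -> R from 25 -> L from 62 -> R from 41

In-order: [25, 41, 49, 62, 69, 81]


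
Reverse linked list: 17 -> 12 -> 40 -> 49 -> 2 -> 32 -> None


Step 1: curr=17, set curr.next=prev(None) | reversed so far: 17
Step 2: curr=12, set curr.next=prev(17) | reversed so far: 12 -> 17
Step 3: curr=40, set curr.next=prev(12) | reversed so far: 40 -> 12 -> 17
Step 4: curr=49, set curr.next=prev(40) | reversed so far: 49 -> 40 -> 12 -> 17
Step 5: curr=2, set curr.next=prev(49) | reversed so far: 2 -> 49 -> 40 -> 12 -> 17
Step 6: curr=32, set curr.next=prev(2) | reversed so far: 32 -> 2 -> 49 -> 40 -> 12 -> 17

32 -> 2 -> 49 -> 40 -> 12 -> 17 -> None


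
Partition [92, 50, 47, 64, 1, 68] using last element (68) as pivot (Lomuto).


Pivot: 68
  50 <= 68: swap -> [50, 92, 47, 64, 1, 68]
  47 <= 68: swap -> [50, 47, 92, 64, 1, 68]
  64 <= 68: swap -> [50, 47, 64, 92, 1, 68]
  1 <= 68: swap -> [50, 47, 64, 1, 92, 68]
Place pivot at 4: [50, 47, 64, 1, 68, 92]

Partitioned: [50, 47, 64, 1, 68, 92]


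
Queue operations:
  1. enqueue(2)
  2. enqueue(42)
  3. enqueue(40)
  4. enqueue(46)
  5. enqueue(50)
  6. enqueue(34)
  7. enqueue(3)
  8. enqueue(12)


enqueue(2) -> [2]
enqueue(42) -> [2, 42]
enqueue(40) -> [2, 42, 40]
enqueue(46) -> [2, 42, 40, 46]
enqueue(50) -> [2, 42, 40, 46, 50]
enqueue(34) -> [2, 42, 40, 46, 50, 34]
enqueue(3) -> [2, 42, 40, 46, 50, 34, 3]
enqueue(12) -> [2, 42, 40, 46, 50, 34, 3, 12]

Final queue: [2, 42, 40, 46, 50, 34, 3, 12]


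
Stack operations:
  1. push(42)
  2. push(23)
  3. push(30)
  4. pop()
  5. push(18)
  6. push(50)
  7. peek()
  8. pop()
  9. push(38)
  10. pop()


push(42) -> [42]
push(23) -> [42, 23]
push(30) -> [42, 23, 30]
pop()->30, [42, 23]
push(18) -> [42, 23, 18]
push(50) -> [42, 23, 18, 50]
peek()->50
pop()->50, [42, 23, 18]
push(38) -> [42, 23, 18, 38]
pop()->38, [42, 23, 18]

Final stack: [42, 23, 18]


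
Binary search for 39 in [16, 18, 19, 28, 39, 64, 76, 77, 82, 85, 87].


Step 1: lo=0, hi=10, mid=5, val=64
Step 2: lo=0, hi=4, mid=2, val=19
Step 3: lo=3, hi=4, mid=3, val=28
Step 4: lo=4, hi=4, mid=4, val=39

Found at index 4


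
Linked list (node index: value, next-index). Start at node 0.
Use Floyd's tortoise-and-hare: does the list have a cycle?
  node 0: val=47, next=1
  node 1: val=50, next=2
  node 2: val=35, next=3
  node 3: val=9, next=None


Floyd's tortoise (slow, +1) and hare (fast, +2):
  init: slow=0, fast=0
  step 1: slow=1, fast=2
  step 2: fast 2->3->None, no cycle

Cycle: no


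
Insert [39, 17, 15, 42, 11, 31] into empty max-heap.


Insert 39: [39]
Insert 17: [39, 17]
Insert 15: [39, 17, 15]
Insert 42: [42, 39, 15, 17]
Insert 11: [42, 39, 15, 17, 11]
Insert 31: [42, 39, 31, 17, 11, 15]

Final heap: [42, 39, 31, 17, 11, 15]


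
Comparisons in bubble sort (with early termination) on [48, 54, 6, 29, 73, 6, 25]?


Algorithm: bubble sort (with early termination)
Input: [48, 54, 6, 29, 73, 6, 25]
Sorted: [6, 6, 25, 29, 48, 54, 73]

20


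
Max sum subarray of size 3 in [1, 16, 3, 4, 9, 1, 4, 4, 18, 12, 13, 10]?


[0:3]: 20
[1:4]: 23
[2:5]: 16
[3:6]: 14
[4:7]: 14
[5:8]: 9
[6:9]: 26
[7:10]: 34
[8:11]: 43
[9:12]: 35

Max: 43 at [8:11]


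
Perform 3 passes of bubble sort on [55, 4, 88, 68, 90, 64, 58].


Initial: [55, 4, 88, 68, 90, 64, 58]
Pass 1: [4, 55, 68, 88, 64, 58, 90] (4 swaps)
Pass 2: [4, 55, 68, 64, 58, 88, 90] (2 swaps)
Pass 3: [4, 55, 64, 58, 68, 88, 90] (2 swaps)

After 3 passes: [4, 55, 64, 58, 68, 88, 90]


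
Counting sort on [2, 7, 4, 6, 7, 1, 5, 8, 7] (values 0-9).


Input: [2, 7, 4, 6, 7, 1, 5, 8, 7]
Counts: [0, 1, 1, 0, 1, 1, 1, 3, 1, 0]

Sorted: [1, 2, 4, 5, 6, 7, 7, 7, 8]


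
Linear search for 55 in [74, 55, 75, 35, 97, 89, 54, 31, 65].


i=0: 74!=55
i=1: 55==55 found!

Found at 1, 2 comps


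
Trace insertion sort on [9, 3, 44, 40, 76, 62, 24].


Initial: [9, 3, 44, 40, 76, 62, 24]
Insert 3: [3, 9, 44, 40, 76, 62, 24]
Insert 44: [3, 9, 44, 40, 76, 62, 24]
Insert 40: [3, 9, 40, 44, 76, 62, 24]
Insert 76: [3, 9, 40, 44, 76, 62, 24]
Insert 62: [3, 9, 40, 44, 62, 76, 24]
Insert 24: [3, 9, 24, 40, 44, 62, 76]

Sorted: [3, 9, 24, 40, 44, 62, 76]


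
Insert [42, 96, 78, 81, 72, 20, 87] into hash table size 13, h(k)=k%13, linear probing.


Insert 42: h=3 -> slot 3
Insert 96: h=5 -> slot 5
Insert 78: h=0 -> slot 0
Insert 81: h=3, 1 probes -> slot 4
Insert 72: h=7 -> slot 7
Insert 20: h=7, 1 probes -> slot 8
Insert 87: h=9 -> slot 9

Table: [78, None, None, 42, 81, 96, None, 72, 20, 87, None, None, None]


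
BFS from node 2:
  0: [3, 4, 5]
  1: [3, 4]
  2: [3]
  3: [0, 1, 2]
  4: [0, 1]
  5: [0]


Visit 2, enqueue [3]
Visit 3, enqueue [0, 1]
Visit 0, enqueue [4, 5]
Visit 1, enqueue []
Visit 4, enqueue []
Visit 5, enqueue []

BFS order: [2, 3, 0, 1, 4, 5]


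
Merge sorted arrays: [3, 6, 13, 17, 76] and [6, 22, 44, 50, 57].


Take 3 from A
Take 6 from A
Take 6 from B
Take 13 from A
Take 17 from A
Take 22 from B
Take 44 from B
Take 50 from B
Take 57 from B

Merged: [3, 6, 6, 13, 17, 22, 44, 50, 57, 76]


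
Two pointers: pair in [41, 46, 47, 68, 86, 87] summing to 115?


lo=0(41)+hi=5(87)=128
lo=0(41)+hi=4(86)=127
lo=0(41)+hi=3(68)=109
lo=1(46)+hi=3(68)=114
lo=2(47)+hi=3(68)=115

Yes: 47+68=115


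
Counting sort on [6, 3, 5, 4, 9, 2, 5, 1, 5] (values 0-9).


Input: [6, 3, 5, 4, 9, 2, 5, 1, 5]
Counts: [0, 1, 1, 1, 1, 3, 1, 0, 0, 1]

Sorted: [1, 2, 3, 4, 5, 5, 5, 6, 9]


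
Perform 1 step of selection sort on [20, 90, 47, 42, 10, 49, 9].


Initial: [20, 90, 47, 42, 10, 49, 9]
Step 1: min=9 at 6
  Swap: [9, 90, 47, 42, 10, 49, 20]

After 1 step: [9, 90, 47, 42, 10, 49, 20]


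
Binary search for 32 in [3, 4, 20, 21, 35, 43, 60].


Step 1: lo=0, hi=6, mid=3, val=21
Step 2: lo=4, hi=6, mid=5, val=43
Step 3: lo=4, hi=4, mid=4, val=35

Not found


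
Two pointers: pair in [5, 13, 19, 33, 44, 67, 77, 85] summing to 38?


lo=0(5)+hi=7(85)=90
lo=0(5)+hi=6(77)=82
lo=0(5)+hi=5(67)=72
lo=0(5)+hi=4(44)=49
lo=0(5)+hi=3(33)=38

Yes: 5+33=38


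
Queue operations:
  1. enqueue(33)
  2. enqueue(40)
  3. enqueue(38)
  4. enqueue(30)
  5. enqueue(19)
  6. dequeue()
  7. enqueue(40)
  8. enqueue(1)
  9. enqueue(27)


enqueue(33) -> [33]
enqueue(40) -> [33, 40]
enqueue(38) -> [33, 40, 38]
enqueue(30) -> [33, 40, 38, 30]
enqueue(19) -> [33, 40, 38, 30, 19]
dequeue()->33, [40, 38, 30, 19]
enqueue(40) -> [40, 38, 30, 19, 40]
enqueue(1) -> [40, 38, 30, 19, 40, 1]
enqueue(27) -> [40, 38, 30, 19, 40, 1, 27]

Final queue: [40, 38, 30, 19, 40, 1, 27]


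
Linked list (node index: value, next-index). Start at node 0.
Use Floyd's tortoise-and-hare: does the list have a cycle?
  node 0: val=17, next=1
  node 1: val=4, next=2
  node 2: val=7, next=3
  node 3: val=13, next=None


Floyd's tortoise (slow, +1) and hare (fast, +2):
  init: slow=0, fast=0
  step 1: slow=1, fast=2
  step 2: fast 2->3->None, no cycle

Cycle: no


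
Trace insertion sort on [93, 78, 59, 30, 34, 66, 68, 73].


Initial: [93, 78, 59, 30, 34, 66, 68, 73]
Insert 78: [78, 93, 59, 30, 34, 66, 68, 73]
Insert 59: [59, 78, 93, 30, 34, 66, 68, 73]
Insert 30: [30, 59, 78, 93, 34, 66, 68, 73]
Insert 34: [30, 34, 59, 78, 93, 66, 68, 73]
Insert 66: [30, 34, 59, 66, 78, 93, 68, 73]
Insert 68: [30, 34, 59, 66, 68, 78, 93, 73]
Insert 73: [30, 34, 59, 66, 68, 73, 78, 93]

Sorted: [30, 34, 59, 66, 68, 73, 78, 93]


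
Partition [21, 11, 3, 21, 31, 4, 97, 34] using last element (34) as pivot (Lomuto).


Pivot: 34
  21 <= 34: advance i (no swap)
  11 <= 34: advance i (no swap)
  3 <= 34: advance i (no swap)
  21 <= 34: advance i (no swap)
  31 <= 34: advance i (no swap)
  4 <= 34: advance i (no swap)
Place pivot at 6: [21, 11, 3, 21, 31, 4, 34, 97]

Partitioned: [21, 11, 3, 21, 31, 4, 34, 97]


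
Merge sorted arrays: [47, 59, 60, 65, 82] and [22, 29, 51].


Take 22 from B
Take 29 from B
Take 47 from A
Take 51 from B

Merged: [22, 29, 47, 51, 59, 60, 65, 82]
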